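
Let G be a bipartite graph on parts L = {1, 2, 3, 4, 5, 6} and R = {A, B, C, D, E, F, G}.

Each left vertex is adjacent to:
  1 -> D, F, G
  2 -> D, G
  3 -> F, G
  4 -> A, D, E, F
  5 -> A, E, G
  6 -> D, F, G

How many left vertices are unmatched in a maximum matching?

1

For example, pair 1→D, 2→G, 3→F, 4→A, 5→E.
The set {1, 2, 3, 6} has only 3 neighbours ({D, F, G}), so by Hall's theorem at most 5 of the 6 left vertices can be matched.
That matches 5 of the 6, leaving 1 unmatched; no matching can do better.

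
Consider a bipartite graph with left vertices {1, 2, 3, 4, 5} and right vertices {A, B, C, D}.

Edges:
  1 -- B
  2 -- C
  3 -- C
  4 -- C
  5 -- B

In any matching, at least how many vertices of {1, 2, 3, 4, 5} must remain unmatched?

3

One maximum matching: 1-B, 2-C.
The set {1, 2, 3, 4, 5} has only 2 neighbours ({B, C}), so by Hall's theorem at most 2 of the 5 left vertices can be matched.
That matches 2 of the 5, leaving 3 unmatched; no matching can do better.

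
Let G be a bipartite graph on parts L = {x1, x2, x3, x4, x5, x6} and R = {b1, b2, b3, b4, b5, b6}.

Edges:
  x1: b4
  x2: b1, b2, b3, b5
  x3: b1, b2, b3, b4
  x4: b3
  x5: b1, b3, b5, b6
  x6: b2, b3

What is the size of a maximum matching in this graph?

For example, pair x1–b4, x2–b5, x3–b1, x4–b3, x5–b6, x6–b2.
This saturates every left vertex, so 6 is the maximum.

6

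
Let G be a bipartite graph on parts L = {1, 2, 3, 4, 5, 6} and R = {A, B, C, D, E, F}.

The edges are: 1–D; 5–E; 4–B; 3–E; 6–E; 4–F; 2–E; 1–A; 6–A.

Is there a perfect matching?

No

The set {2, 3, 5} has only 1 neighbour ({E}), so by Hall's theorem at most 4 of the 6 left vertices can be matched.
Hence no matching covers every left vertex.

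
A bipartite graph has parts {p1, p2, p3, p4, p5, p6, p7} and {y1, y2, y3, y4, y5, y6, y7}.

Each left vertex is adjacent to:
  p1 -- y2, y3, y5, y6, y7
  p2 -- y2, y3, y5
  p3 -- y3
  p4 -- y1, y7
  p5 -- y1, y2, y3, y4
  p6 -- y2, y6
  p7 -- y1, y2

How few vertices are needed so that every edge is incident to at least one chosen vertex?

A maximum matching has 7 edges (e.g. p1–y6, p2–y5, p3–y3, p4–y7, p5–y4, p6–y2, p7–y1).
By König's theorem the minimum vertex cover has the same size. One such cover is {p1, p2, p3, p4, p5, p6, p7}.

7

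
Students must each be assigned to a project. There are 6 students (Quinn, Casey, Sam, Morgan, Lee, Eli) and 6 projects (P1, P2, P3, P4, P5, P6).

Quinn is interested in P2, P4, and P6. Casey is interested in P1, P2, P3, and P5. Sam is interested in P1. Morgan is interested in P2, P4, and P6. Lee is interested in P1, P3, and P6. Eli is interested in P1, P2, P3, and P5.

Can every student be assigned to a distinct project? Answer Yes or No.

Yes

For example, pair Quinn–P2, Casey–P3, Sam–P1, Morgan–P4, Lee–P6, Eli–P5.
Every student is matched, so this is a perfect matching.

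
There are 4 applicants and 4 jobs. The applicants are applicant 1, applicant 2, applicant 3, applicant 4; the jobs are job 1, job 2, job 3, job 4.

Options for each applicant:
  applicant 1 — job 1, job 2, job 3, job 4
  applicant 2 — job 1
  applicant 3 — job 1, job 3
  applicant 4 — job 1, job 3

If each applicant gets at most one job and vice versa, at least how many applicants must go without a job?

1

One maximum matching: applicant 1-job 2, applicant 2-job 1, applicant 3-job 3.
The set {applicant 2, applicant 3, applicant 4} has only 2 neighbours ({job 1, job 3}), so by Hall's theorem at most 3 of the 4 applicants can be matched.
That matches 3 of the 4, leaving 1 unmatched; no matching can do better.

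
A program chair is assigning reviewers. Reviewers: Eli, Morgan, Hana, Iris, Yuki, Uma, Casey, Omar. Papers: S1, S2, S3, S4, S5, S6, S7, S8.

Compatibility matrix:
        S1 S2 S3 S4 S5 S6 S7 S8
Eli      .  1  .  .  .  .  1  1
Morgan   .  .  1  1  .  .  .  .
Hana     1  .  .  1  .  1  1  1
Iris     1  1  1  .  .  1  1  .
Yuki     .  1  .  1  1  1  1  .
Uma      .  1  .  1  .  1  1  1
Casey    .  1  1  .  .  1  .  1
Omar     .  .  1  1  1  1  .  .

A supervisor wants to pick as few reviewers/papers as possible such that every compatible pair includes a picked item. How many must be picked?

The 8 edges Eli–S7, Morgan–S3, Hana–S1, Iris–S2, Yuki–S5, Uma–S6, Casey–S8, Omar–S4 form a matching, so any vertex cover needs at least 8 vertices (one per matched edge).
Conversely {Eli, Morgan, Hana, Iris, Yuki, Uma, Casey, Omar} meets every edge and has exactly 8 vertices, so 8 is optimal.

8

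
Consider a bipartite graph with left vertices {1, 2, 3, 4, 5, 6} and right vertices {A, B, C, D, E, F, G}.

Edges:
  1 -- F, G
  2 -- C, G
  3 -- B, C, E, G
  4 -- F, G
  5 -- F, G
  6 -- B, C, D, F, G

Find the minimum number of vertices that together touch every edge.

5

A maximum matching has 5 edges (e.g. 1–G, 2–C, 3–E, 4–F, 6–B).
By König's theorem the minimum vertex cover has the same size. One such cover is {2, 3, 6, F, G}.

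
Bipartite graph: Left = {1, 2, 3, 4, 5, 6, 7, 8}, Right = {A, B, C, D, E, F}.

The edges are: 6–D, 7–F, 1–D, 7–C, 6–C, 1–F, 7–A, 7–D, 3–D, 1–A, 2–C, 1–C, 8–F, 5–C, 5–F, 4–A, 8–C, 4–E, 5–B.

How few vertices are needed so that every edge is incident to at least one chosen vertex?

6

{4, 5, A, C, D, F} is a vertex cover of size 6: every edge has an endpoint in this set.
No smaller cover exists because 1–A, 2–C, 3–D, 4–E, 5–B, 7–F is a matching of size 6, and a cover must include an endpoint of each of these disjoint edges (König's theorem).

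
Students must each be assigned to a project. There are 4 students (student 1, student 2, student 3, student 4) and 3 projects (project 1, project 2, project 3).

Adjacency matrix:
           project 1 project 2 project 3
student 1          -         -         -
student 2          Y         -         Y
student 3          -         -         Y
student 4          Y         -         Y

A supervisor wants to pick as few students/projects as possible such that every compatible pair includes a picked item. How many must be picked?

A maximum matching has 2 edges (e.g. student 2–project 1, student 3–project 3).
By König's theorem the minimum vertex cover has the same size. One such cover is {project 1, project 3}.

2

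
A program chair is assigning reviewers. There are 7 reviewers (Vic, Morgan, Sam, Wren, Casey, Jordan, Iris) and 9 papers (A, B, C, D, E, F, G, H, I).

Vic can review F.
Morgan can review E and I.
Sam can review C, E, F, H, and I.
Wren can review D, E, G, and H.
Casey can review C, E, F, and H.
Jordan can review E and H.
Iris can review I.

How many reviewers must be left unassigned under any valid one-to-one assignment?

A valid assignment of size 6: Vic→F, Morgan→I, Sam→H, Wren→D, Casey→C, Jordan→E.
The set {Vic, Morgan, Sam, Casey, Jordan, Iris} has only 5 neighbours ({C, E, F, H, I}), so by Hall's theorem at most 6 of the 7 reviewers can be matched.
That matches 6 of the 7, leaving 1 unmatched; no matching can do better.

1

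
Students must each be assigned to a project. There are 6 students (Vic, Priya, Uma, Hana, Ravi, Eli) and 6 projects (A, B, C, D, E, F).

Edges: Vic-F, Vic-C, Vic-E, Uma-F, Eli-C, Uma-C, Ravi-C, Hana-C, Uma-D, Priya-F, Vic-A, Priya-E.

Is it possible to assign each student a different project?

The set {Hana, Ravi, Eli} has only 1 neighbour ({C}), so by Hall's theorem at most 4 of the 6 students can be matched.
Hence no matching covers every student.

No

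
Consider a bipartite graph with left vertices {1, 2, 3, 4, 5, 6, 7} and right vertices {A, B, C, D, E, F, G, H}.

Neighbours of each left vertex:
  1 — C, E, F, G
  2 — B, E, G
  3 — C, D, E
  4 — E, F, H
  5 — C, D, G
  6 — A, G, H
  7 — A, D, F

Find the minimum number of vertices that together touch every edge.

7

A maximum matching has 7 edges (e.g. 1–E, 2–B, 3–D, 4–H, 5–C, 6–G, 7–F).
By König's theorem the minimum vertex cover has the same size. One such cover is {1, 2, 3, 4, 5, 6, 7}.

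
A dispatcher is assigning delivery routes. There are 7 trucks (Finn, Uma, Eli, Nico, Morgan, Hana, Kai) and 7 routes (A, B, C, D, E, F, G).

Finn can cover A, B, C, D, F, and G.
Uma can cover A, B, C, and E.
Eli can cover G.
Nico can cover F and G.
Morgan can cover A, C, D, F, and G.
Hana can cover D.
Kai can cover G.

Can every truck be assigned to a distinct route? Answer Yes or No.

The set {Eli, Kai} has only 1 neighbour ({G}), so by Hall's theorem at most 6 of the 7 trucks can be matched.
Hence no matching covers every truck.

No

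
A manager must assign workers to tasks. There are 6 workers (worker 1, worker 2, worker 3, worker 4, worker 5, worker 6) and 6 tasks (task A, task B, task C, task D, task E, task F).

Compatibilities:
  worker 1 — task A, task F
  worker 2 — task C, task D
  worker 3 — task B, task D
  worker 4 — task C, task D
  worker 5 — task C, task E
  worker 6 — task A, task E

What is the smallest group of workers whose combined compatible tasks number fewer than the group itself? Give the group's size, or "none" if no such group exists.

A matching saturating every worker exists, for instance worker 1→task F, worker 2→task C, worker 3→task B, worker 4→task D, worker 5→task E, worker 6→task A.
By Hall's marriage theorem, this means |N(S)| ≥ |S| for every subset S, so no violating subset exists.

none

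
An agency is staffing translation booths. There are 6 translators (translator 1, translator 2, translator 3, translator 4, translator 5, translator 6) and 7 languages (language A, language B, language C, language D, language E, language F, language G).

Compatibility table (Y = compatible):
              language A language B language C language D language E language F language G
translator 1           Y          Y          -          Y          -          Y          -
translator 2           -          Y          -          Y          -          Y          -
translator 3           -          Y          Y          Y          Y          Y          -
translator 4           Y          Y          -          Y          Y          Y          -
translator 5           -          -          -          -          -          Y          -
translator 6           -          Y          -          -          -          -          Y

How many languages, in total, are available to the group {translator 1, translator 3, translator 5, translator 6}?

7

The union of neighbours of {translator 1, translator 3, translator 5, translator 6} is {language A, language B, language C, language D, language E, language F, language G}, which has 7 elements.
Since |N(S)| = 7 ≥ |S| = 4, Hall's condition holds for this subset.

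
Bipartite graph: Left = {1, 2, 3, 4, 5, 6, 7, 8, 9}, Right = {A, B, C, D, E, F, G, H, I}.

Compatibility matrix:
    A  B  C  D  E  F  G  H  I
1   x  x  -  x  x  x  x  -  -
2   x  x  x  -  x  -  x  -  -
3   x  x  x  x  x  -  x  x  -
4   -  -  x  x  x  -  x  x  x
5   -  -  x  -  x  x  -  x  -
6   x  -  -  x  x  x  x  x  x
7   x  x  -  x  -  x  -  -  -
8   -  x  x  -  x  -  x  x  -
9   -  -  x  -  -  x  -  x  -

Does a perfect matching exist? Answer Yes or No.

For example, pair 1-D, 2-G, 3-H, 4-I, 5-C, 6-A, 7-B, 8-E, 9-F.
All 9 left vertices are covered.

Yes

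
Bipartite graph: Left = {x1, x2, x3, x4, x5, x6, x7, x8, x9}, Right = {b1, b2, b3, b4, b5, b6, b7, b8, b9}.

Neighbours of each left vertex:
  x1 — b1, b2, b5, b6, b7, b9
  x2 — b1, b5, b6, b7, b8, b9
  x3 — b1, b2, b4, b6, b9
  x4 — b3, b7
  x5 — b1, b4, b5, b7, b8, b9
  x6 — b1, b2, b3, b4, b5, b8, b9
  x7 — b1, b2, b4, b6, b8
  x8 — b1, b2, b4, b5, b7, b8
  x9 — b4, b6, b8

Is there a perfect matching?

Yes

One maximum matching: x1–b6, x2–b9, x3–b2, x4–b3, x5–b7, x6–b1, x7–b4, x8–b5, x9–b8.
Every left vertex is matched, so this is a perfect matching.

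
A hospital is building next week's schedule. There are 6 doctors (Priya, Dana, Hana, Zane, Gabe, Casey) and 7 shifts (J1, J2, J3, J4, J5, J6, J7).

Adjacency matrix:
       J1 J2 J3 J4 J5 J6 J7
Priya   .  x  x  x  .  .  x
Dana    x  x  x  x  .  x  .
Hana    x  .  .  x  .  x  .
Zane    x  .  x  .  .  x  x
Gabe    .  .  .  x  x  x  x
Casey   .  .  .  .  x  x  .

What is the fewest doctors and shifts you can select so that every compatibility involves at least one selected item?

6

A maximum matching has 6 edges (e.g. Priya–J3, Dana–J2, Hana–J4, Zane–J1, Gabe–J7, Casey–J6).
By König's theorem the minimum vertex cover has the same size. One such cover is {Priya, Dana, Hana, Zane, Gabe, Casey}.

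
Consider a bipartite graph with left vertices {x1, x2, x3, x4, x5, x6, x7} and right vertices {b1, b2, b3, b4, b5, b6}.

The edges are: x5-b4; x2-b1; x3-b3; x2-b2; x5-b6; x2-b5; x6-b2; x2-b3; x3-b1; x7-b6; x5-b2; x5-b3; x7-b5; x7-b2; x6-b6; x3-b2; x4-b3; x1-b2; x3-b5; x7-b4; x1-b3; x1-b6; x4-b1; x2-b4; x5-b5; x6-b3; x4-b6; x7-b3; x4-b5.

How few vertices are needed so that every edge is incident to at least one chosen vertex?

6

{b1, b2, b3, b4, b5, b6} is a vertex cover of size 6: every edge has an endpoint in this set.
No smaller cover exists because x1–b2, x2–b1, x3–b5, x4–b6, x5–b4, x6–b3 is a matching of size 6, and a cover must include an endpoint of each of these disjoint edges (König's theorem).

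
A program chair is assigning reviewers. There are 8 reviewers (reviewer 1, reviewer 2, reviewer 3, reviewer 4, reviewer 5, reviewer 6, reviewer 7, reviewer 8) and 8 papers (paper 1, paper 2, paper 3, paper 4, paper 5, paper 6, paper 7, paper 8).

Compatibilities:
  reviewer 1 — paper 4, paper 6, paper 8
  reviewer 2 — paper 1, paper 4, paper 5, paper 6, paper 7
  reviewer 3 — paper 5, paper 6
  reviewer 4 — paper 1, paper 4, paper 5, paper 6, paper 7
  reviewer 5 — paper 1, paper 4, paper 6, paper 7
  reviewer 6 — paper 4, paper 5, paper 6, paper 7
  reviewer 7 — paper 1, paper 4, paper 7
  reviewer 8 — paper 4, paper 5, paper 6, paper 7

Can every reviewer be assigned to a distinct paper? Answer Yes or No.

No

The set {reviewer 2, reviewer 3, reviewer 4, reviewer 5, reviewer 6, reviewer 7, reviewer 8} has only 5 neighbours ({paper 1, paper 4, paper 5, paper 6, paper 7}), so by Hall's theorem at most 6 of the 8 reviewers can be matched.
Hence no matching covers every reviewer.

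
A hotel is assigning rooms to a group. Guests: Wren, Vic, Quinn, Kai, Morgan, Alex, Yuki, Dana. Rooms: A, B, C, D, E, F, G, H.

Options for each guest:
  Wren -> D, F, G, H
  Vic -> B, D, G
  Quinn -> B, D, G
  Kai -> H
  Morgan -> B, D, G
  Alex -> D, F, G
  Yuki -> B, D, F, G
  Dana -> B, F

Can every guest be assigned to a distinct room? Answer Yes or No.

The set {Wren, Vic, Quinn, Kai, Morgan, Alex, Yuki, Dana} has only 5 neighbours ({B, D, F, G, H}), so by Hall's theorem at most 5 of the 8 guests can be matched.
Hence no matching covers every guest.

No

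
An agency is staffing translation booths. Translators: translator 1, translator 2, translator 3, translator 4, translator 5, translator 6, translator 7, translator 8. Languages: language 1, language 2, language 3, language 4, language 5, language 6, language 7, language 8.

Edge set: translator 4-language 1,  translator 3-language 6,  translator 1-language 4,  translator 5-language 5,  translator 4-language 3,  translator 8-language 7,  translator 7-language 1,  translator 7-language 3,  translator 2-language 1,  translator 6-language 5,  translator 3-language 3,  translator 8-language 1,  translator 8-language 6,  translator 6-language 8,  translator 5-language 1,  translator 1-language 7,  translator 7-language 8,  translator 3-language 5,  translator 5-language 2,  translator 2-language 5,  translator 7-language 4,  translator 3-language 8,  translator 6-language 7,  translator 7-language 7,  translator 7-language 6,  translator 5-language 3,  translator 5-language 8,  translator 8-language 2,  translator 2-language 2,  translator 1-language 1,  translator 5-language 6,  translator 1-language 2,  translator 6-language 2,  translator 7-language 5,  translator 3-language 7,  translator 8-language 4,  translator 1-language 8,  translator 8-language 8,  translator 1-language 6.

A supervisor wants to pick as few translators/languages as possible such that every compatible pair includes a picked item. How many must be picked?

The 8 edges translator 1–language 4, translator 2–language 5, translator 3–language 8, translator 4–language 1, translator 5–language 3, translator 6–language 7, translator 7–language 6, translator 8–language 2 form a matching, so any vertex cover needs at least 8 vertices (one per matched edge).
Conversely {translator 1, translator 2, translator 3, translator 4, translator 5, translator 6, translator 7, translator 8} meets every edge and has exactly 8 vertices, so 8 is optimal.

8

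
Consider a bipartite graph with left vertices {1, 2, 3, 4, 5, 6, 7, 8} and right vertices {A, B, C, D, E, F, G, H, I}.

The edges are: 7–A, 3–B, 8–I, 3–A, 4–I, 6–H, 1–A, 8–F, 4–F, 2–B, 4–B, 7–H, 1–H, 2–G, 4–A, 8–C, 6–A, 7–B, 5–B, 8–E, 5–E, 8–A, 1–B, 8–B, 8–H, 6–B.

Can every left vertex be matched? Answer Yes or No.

No

The set {1, 3, 6, 7} has only 3 neighbours ({A, B, H}), so by Hall's theorem at most 7 of the 8 left vertices can be matched.
Hence no matching covers every left vertex.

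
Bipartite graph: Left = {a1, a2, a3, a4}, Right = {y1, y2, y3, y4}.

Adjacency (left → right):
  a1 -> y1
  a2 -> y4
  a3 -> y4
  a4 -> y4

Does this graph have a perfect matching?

No

The set {a2, a3, a4} has only 1 neighbour ({y4}), so by Hall's theorem at most 2 of the 4 left vertices can be matched.
Hence no matching covers every left vertex.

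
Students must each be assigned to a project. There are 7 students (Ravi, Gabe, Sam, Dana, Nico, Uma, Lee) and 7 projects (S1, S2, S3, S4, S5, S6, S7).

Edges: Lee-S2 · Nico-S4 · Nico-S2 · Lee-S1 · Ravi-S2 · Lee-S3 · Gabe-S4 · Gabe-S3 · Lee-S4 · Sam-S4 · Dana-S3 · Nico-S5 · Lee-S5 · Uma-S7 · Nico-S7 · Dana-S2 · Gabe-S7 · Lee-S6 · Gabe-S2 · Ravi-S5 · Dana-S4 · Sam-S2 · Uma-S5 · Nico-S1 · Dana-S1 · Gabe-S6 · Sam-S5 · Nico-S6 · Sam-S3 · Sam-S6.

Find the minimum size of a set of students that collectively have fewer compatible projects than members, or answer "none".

A matching saturating every student exists, for instance Ravi→S5, Gabe→S6, Sam→S3, Dana→S1, Nico→S4, Uma→S7, Lee→S2.
By Hall's marriage theorem, this means |N(S)| ≥ |S| for every subset S, so no violating subset exists.

none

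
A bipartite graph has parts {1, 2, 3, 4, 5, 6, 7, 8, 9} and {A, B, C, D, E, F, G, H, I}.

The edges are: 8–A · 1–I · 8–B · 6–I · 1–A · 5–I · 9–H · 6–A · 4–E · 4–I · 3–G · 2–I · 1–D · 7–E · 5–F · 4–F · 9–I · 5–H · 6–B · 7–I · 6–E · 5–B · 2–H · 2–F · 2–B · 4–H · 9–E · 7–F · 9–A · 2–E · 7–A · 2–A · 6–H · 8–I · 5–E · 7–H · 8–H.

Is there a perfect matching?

No

The set {2, 4, 5, 6, 7, 8, 9} has only 6 neighbours ({A, B, E, F, H, I}), so by Hall's theorem at most 8 of the 9 left vertices can be matched.
Hence no matching covers every left vertex.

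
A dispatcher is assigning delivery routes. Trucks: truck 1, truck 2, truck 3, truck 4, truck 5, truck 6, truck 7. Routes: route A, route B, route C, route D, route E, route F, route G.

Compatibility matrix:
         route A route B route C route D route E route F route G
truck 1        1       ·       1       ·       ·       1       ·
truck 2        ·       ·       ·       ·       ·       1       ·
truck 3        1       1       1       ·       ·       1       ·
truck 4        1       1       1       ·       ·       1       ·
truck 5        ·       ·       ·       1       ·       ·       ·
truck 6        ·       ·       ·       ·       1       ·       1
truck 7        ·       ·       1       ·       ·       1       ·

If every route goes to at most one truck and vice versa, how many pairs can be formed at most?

A valid assignment of size 6: truck 1–route A, truck 2–route F, truck 3–route C, truck 4–route B, truck 5–route D, truck 6–route E.
The set {truck 1, truck 2, truck 3, truck 4, truck 7} has only 4 neighbours ({route A, route B, route C, route F}), so by Hall's theorem at most 6 of the 7 trucks can be matched.

6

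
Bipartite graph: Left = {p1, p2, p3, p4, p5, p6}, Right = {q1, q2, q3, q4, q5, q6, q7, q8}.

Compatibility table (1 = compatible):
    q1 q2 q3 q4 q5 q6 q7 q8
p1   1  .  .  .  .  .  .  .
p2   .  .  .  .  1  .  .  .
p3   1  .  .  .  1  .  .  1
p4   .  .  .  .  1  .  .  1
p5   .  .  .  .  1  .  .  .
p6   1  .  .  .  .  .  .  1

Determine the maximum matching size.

A valid assignment of size 3: p1-q1, p2-q5, p3-q8.
The set {p1, p2, p3, p4, p5, p6} has only 3 neighbours ({q1, q5, q8}), so by Hall's theorem at most 3 of the 6 left vertices can be matched.

3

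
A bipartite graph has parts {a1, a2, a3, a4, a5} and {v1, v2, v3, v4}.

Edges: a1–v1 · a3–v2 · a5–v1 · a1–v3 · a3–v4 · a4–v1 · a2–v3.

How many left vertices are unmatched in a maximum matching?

One maximum matching: a1-v1, a2-v3, a3-v2.
The set {a1, a2, a4, a5} has only 2 neighbours ({v1, v3}), so by Hall's theorem at most 3 of the 5 left vertices can be matched.
That matches 3 of the 5, leaving 2 unmatched; no matching can do better.

2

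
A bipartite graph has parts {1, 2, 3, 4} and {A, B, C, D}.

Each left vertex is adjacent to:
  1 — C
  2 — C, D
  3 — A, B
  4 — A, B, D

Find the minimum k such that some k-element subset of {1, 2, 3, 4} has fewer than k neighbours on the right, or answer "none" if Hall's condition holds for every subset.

A matching saturating every left vertex exists, for instance 1→C, 2→D, 3→A, 4→B.
By Hall's marriage theorem, this means |N(S)| ≥ |S| for every subset S, so no violating subset exists.

none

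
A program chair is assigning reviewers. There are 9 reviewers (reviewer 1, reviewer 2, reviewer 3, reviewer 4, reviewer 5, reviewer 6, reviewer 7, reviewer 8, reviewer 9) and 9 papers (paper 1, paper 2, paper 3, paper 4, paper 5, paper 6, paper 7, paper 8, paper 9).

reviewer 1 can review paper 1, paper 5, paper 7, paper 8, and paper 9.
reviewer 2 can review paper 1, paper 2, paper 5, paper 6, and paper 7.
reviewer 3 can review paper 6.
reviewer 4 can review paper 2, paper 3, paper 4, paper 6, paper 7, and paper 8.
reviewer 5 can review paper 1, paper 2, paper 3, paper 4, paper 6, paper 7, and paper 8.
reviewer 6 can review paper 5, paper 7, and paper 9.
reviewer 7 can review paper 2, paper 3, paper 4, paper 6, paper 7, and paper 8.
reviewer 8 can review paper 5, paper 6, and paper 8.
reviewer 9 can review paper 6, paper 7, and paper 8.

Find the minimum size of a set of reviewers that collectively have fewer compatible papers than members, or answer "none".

none

A matching saturating every reviewer exists, for instance reviewer 1→paper 1, reviewer 2→paper 5, reviewer 3→paper 6, reviewer 4→paper 2, reviewer 5→paper 3, reviewer 6→paper 9, reviewer 7→paper 4, reviewer 8→paper 8, reviewer 9→paper 7.
By Hall's marriage theorem, this means |N(S)| ≥ |S| for every subset S, so no violating subset exists.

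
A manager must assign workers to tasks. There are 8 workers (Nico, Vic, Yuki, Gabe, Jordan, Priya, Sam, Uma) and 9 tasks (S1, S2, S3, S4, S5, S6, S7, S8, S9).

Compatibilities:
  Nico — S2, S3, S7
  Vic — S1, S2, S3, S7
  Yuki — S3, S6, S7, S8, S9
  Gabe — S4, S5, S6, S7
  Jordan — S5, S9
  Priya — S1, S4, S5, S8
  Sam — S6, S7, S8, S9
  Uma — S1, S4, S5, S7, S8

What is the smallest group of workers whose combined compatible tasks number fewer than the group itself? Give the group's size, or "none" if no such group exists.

A matching saturating every worker exists, for instance Nico→S2, Vic→S1, Yuki→S3, Gabe→S4, Jordan→S9, Priya→S8, Sam→S6, Uma→S7.
By Hall's marriage theorem, this means |N(S)| ≥ |S| for every subset S, so no violating subset exists.

none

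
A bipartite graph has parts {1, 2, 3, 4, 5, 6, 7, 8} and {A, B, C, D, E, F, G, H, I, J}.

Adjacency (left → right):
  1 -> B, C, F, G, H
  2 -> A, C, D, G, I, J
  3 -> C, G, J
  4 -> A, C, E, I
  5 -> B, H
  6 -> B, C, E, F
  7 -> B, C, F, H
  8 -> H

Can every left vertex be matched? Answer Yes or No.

For example, pair 1-G, 2-J, 3-C, 4-A, 5-B, 6-E, 7-F, 8-H.
Every left vertex is matched, so this matching saturates all of them.

Yes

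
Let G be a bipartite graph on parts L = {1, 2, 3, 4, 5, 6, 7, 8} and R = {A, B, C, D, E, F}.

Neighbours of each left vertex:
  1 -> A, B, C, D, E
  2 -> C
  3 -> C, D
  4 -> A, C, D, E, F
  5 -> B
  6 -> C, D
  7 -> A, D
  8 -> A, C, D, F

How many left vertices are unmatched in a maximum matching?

2

For example, pair 1→E, 2→C, 3→D, 4→F, 5→B, 7→A.
The set {1, 2, 3, 4, 5, 6, 7, 8} has only 6 neighbours ({A, B, C, D, E, F}), so by Hall's theorem at most 6 of the 8 left vertices can be matched.
That matches 6 of the 8, leaving 2 unmatched; no matching can do better.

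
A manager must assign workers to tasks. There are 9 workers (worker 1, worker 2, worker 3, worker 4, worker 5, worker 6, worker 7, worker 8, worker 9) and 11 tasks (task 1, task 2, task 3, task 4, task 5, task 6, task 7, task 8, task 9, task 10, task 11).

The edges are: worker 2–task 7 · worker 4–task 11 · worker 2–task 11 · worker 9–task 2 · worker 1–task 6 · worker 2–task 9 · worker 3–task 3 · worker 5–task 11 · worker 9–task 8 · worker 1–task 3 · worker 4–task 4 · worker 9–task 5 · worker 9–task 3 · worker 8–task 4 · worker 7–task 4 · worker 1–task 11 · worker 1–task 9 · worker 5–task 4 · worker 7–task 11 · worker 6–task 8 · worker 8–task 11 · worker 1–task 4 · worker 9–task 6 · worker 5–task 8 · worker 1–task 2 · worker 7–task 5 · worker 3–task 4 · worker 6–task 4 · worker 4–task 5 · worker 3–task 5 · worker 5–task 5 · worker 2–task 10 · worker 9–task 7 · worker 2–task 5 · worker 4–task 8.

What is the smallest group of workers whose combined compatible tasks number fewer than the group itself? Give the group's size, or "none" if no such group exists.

5

Take S = {worker 4, worker 5, worker 6, worker 7, worker 8}. Its neighbourhood is {task 4, task 5, task 8, task 11}, so |N(S)| = 4 < |S| = 5.
Every subset of size less than 5 has at least as many neighbours as members, so 5 is the minimum.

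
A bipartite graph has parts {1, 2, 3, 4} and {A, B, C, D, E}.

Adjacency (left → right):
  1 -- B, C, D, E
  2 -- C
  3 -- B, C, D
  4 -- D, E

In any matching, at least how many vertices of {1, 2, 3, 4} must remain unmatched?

For example, pair 1–B, 2–C, 3–D, 4–E.
All 4 left vertices are matched, so no larger matching exists.
That matches 4 of the 4, leaving 0 unmatched; no matching can do better.

0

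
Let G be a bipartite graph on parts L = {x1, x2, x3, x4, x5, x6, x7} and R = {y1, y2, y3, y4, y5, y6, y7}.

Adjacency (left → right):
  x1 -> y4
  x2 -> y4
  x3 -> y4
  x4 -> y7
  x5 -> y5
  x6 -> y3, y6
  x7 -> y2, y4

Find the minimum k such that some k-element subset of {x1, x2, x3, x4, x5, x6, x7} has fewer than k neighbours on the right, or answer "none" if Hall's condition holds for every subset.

Take S = {x1, x2}. Its neighbourhood is {y4}, so |N(S)| = 1 < |S| = 2.
No single vertex violates Hall's condition since each has at least one neighbour, so 2 is the minimum.

2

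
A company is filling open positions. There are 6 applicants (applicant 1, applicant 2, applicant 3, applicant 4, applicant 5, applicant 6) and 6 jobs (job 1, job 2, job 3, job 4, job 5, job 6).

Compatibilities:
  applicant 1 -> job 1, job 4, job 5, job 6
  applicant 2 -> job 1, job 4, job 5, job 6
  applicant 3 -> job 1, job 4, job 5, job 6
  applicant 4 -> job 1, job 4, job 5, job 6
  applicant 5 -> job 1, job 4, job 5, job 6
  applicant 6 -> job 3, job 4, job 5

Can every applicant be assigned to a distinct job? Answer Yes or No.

The set {applicant 1, applicant 2, applicant 3, applicant 4, applicant 5} has only 4 neighbours ({job 1, job 4, job 5, job 6}), so by Hall's theorem at most 5 of the 6 applicants can be matched.
Hence no matching covers every applicant.

No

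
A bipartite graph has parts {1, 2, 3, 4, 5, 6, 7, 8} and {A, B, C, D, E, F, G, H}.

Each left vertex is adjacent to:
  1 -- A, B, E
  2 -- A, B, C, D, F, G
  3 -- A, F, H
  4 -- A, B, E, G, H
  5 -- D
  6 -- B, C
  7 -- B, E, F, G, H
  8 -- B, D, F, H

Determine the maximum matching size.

8

A valid assignment of size 8: 1–A, 2–G, 3–F, 4–H, 5–D, 6–C, 7–E, 8–B.
All 8 left vertices are matched, so no larger matching exists.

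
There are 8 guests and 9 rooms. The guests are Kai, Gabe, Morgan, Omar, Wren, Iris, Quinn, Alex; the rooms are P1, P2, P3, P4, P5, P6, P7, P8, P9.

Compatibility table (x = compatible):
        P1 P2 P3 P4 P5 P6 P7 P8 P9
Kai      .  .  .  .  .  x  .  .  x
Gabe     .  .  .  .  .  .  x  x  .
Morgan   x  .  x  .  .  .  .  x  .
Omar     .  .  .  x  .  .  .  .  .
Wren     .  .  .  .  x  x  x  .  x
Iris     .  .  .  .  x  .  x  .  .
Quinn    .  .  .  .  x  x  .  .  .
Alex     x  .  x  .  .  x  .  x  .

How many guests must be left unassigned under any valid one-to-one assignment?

0

One maximum matching: Kai→P6, Gabe→P8, Morgan→P3, Omar→P4, Wren→P9, Iris→P7, Quinn→P5, Alex→P1.
This saturates every guest, so 8 is the maximum.
That matches 8 of the 8, leaving 0 unmatched; no matching can do better.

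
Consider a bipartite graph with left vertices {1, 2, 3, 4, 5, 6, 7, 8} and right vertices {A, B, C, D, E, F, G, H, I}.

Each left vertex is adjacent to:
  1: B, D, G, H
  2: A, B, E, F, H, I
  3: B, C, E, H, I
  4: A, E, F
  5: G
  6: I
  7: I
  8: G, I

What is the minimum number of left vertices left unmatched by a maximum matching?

For example, pair 1→B, 2→A, 3→H, 4→E, 5→G, 6→I.
The set {5, 6, 7, 8} has only 2 neighbours ({G, I}), so by Hall's theorem at most 6 of the 8 left vertices can be matched.
That matches 6 of the 8, leaving 2 unmatched; no matching can do better.

2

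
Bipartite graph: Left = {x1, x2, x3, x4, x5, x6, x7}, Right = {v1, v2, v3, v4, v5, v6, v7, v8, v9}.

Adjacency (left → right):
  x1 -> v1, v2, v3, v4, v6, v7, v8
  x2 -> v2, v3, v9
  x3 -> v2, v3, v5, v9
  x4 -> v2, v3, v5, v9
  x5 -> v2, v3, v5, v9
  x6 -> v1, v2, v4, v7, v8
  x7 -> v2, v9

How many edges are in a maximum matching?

6

One maximum matching: x1–v6, x2–v9, x3–v5, x4–v3, x5–v2, x6–v1.
The set {x2, x3, x4, x5, x7} has only 4 neighbours ({v2, v3, v5, v9}), so by Hall's theorem at most 6 of the 7 left vertices can be matched.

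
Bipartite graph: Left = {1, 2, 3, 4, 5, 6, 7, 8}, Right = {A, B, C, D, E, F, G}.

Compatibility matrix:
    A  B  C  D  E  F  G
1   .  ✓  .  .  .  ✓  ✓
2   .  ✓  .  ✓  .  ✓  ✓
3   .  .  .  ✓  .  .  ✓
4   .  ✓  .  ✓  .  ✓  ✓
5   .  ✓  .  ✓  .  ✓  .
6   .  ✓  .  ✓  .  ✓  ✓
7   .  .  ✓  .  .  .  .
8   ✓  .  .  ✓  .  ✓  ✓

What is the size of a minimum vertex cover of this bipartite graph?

The 6 edges 1–G, 2–F, 3–D, 4–B, 7–C, 8–A form a matching, so any vertex cover needs at least 6 vertices (one per matched edge).
Conversely {7, 8, B, D, F, G} meets every edge and has exactly 6 vertices, so 6 is optimal.

6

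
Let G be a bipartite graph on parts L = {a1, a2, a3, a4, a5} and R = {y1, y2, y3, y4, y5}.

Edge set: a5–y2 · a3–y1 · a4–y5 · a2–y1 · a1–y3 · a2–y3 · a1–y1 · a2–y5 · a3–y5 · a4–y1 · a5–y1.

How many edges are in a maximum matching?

4

For example, pair a1→y3, a2→y5, a3→y1, a5→y2.
The set {a1, a2, a3, a4} has only 3 neighbours ({y1, y3, y5}), so by Hall's theorem at most 4 of the 5 left vertices can be matched.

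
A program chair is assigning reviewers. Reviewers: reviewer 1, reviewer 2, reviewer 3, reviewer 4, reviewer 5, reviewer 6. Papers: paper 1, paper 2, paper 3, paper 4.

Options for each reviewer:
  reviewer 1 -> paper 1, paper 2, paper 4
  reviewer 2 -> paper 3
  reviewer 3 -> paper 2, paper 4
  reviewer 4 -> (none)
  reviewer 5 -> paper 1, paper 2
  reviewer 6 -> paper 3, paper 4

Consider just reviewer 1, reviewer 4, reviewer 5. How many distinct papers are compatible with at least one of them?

3

The union of neighbours of {reviewer 1, reviewer 4, reviewer 5} is {paper 1, paper 2, paper 4}, which has 3 elements.
Since |N(S)| = 3 ≥ |S| = 3, Hall's condition holds for this subset.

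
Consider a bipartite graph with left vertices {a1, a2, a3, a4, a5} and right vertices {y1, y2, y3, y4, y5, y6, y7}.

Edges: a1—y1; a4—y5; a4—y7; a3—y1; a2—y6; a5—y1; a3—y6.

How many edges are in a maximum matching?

A valid assignment of size 3: a1→y1, a2→y6, a4→y7.
The set {a1, a2, a3, a5} has only 2 neighbours ({y1, y6}), so by Hall's theorem at most 3 of the 5 left vertices can be matched.

3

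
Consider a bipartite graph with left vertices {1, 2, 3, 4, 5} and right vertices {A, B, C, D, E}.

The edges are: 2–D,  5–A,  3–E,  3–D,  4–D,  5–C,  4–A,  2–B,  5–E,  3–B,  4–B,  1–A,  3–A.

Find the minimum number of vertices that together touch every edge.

A maximum matching has 5 edges (e.g. 1–A, 2–D, 3–E, 4–B, 5–C).
By König's theorem the minimum vertex cover has the same size. One such cover is {1, 2, 3, 4, 5}.

5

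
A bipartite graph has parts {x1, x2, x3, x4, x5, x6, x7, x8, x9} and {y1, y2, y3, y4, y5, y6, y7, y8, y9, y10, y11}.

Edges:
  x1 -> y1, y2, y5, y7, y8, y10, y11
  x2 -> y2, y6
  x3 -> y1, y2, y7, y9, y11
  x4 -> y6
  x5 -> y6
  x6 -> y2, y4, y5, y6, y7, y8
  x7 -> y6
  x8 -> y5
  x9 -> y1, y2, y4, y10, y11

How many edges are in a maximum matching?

A valid assignment of size 7: x1–y10, x2–y2, x3–y9, x4–y6, x6–y7, x8–y5, x9–y4.
The set {x4, x5, x7} has only 1 neighbour ({y6}), so by Hall's theorem at most 7 of the 9 left vertices can be matched.

7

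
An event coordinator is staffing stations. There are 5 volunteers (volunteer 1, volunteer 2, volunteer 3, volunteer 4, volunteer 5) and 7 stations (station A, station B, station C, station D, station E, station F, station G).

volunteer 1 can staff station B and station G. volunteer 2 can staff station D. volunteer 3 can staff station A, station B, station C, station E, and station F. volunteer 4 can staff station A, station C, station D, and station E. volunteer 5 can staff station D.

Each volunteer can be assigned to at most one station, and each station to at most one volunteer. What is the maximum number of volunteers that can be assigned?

4

One maximum matching: volunteer 1→station G, volunteer 2→station D, volunteer 3→station B, volunteer 4→station A.
The set {volunteer 2, volunteer 5} has only 1 neighbour ({station D}), so by Hall's theorem at most 4 of the 5 volunteers can be matched.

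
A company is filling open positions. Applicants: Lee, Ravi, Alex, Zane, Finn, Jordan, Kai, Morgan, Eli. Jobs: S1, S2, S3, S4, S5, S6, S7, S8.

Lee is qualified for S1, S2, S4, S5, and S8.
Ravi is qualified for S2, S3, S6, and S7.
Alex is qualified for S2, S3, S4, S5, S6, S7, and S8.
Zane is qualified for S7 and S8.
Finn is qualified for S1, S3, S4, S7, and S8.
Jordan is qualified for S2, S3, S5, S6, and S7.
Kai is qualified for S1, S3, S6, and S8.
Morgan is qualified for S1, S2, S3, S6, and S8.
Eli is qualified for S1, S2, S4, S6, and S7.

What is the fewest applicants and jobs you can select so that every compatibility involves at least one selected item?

8

The 8 edges Lee–S1, Ravi–S3, Alex–S7, Zane–S8, Finn–S4, Jordan–S5, Kai–S6, Morgan–S2 form a matching, so any vertex cover needs at least 8 vertices (one per matched edge).
Conversely {S1, S2, S3, S4, S5, S6, S7, S8} meets every edge and has exactly 8 vertices, so 8 is optimal.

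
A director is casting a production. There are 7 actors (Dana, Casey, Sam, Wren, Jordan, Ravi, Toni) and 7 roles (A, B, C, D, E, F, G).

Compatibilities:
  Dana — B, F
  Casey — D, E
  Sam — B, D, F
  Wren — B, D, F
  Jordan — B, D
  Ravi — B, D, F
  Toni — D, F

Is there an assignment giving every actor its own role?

No

The set {Dana, Sam, Wren, Jordan, Ravi, Toni} has only 3 neighbours ({B, D, F}), so by Hall's theorem at most 4 of the 7 actors can be matched.
Hence no matching covers every actor.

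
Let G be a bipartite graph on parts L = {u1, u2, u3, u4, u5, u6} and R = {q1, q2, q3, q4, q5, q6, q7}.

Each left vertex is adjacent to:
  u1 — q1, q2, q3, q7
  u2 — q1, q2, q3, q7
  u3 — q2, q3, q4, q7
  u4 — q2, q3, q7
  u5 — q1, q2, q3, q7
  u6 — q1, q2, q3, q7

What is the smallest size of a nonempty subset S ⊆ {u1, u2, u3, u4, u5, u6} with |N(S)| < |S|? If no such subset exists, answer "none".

Take S = {u1, u2, u4, u5, u6}. Its neighbourhood is {q1, q2, q3, q7}, so |N(S)| = 4 < |S| = 5.
Every subset of size less than 5 has at least as many neighbours as members, so 5 is the minimum.

5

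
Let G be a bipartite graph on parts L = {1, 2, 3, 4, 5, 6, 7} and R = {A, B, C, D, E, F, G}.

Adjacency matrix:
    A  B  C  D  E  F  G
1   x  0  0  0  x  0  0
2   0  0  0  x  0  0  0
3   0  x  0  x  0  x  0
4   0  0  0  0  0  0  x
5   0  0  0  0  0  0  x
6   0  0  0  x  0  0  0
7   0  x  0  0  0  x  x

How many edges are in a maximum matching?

5

For example, pair 1→E, 2→D, 3→F, 4→G, 7→B.
The set {2, 4, 5, 6} has only 2 neighbours ({D, G}), so by Hall's theorem at most 5 of the 7 left vertices can be matched.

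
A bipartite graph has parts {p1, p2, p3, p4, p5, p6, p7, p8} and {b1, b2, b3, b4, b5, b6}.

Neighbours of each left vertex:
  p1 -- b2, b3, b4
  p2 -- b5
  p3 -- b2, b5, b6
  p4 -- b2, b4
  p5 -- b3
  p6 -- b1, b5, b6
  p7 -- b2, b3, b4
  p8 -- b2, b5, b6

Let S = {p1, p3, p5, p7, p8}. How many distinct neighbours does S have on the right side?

5

The union of neighbours of {p1, p3, p5, p7, p8} is {b2, b3, b4, b5, b6}, which has 5 elements.
Since |N(S)| = 5 ≥ |S| = 5, Hall's condition holds for this subset.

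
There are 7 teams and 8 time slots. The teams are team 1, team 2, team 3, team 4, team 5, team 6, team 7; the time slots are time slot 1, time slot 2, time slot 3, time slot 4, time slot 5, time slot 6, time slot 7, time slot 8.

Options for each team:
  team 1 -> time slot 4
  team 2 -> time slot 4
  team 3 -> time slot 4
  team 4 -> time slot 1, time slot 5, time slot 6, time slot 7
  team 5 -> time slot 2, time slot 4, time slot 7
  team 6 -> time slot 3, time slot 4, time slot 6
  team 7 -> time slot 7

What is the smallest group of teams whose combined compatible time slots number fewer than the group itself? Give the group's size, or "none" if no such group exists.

Take S = {team 1, team 2}. Its neighbourhood is {time slot 4}, so |N(S)| = 1 < |S| = 2.
No single vertex violates Hall's condition since each has at least one neighbour, so 2 is the minimum.

2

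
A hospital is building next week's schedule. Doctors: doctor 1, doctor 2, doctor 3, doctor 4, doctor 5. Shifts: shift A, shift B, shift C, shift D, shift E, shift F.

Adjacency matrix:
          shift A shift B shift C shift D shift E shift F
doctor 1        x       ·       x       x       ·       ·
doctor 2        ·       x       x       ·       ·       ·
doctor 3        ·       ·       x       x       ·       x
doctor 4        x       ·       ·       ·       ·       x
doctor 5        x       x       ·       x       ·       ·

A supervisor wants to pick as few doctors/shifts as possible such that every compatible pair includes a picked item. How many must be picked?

5

{doctor 1, doctor 2, doctor 3, doctor 4, doctor 5} is a vertex cover of size 5: every edge has an endpoint in this set.
No smaller cover exists because doctor 1–shift D, doctor 2–shift B, doctor 3–shift C, doctor 4–shift F, doctor 5–shift A is a matching of size 5, and a cover must include an endpoint of each of these disjoint edges (König's theorem).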